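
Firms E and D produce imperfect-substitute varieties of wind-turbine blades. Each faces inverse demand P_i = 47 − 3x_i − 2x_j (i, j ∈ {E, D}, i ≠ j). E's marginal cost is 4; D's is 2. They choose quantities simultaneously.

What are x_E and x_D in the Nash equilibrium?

5.25, 5.75

Firm E's profit: π = x_E(47 − 3x_E − 2x_D) − 4x_E.
∂π/∂x_E = 43 − 6x_E − 2x_D = 0 ⇒ x_E = 43/6 − (1/3)x_D.
Similarly x_D = 7.5 − (1/3)x_E.
Solving the two reaction functions simultaneously: (1 − (−1/3)(−1/3))x_E = 43/6 − (1/3)·7.5, so (8/9)x_E = 14/3 and x_E = 5.25.
Then x_D = 7.5 − (1/3)·5.25 = 5.75.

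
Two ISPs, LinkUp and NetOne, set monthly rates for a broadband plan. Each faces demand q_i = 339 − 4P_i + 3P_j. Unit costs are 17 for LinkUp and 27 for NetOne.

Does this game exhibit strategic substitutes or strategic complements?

strategic complements

LinkUp's profit: π = (P_{LinkUp} − 17)(339 − 4P_{LinkUp} + 3P_{NetOne}).
∂π/∂P_{LinkUp} = 407 − 8P_{LinkUp} + 3P_{NetOne} = 0 ⇒ P_{LinkUp} = 50.875 + 0.375P_{NetOne}.
The best-response slope dP_{LinkUp}/dP_{NetOne} = 0.375 > 0: the reaction function is upward-sloping, so the choices are strategic complements.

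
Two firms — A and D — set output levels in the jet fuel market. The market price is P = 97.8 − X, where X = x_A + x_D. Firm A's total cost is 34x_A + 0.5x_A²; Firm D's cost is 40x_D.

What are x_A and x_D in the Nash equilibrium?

Firm A's profit: π = x_A(97.8 − (x_A + x_D)) − 34x_A − 0.5x_A².
∂π/∂x_A = 63.8 − 3x_A − x_D = 0, so x_A = 319/15 − (1/3)x_D.
For D: ∂π/∂x_D = 57.8 − 2x_D − x_A = 0 ⇒ x_D = 28.9 − 0.5x_A.
Substituting the second reaction function into the first: x_A = 319/15 − (1/3)(28.9 − 0.5x_A), which gives (5/6)x_A = 349/30 ⇒ x_A = 13.96.
Then x_D = 28.9 − 0.5·13.96 = 21.92.

13.96, 21.92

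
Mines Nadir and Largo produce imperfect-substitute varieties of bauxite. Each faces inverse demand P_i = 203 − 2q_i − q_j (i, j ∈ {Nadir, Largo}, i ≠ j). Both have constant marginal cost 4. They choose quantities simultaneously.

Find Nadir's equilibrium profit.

3168.08

Mine Nadir's profit: π = q_{Nadir}(203 − 2q_{Nadir} − q_{Largo}) − 4q_{Nadir}.
∂π/∂q_{Nadir} = 199 − 4q_{Nadir} − q_{Largo} = 0 ⇒ q_{Nadir} = 49.75 − 0.25q_{Largo}.
By symmetry q_{Largo} = q_{Nadir}; substituting into the reaction function, 1.25q_{Nadir} = 49.75 and q_{Nadir} = 39.8.
P_{Nadir} = 203 − 2·39.8 − 39.8 = 83.6.
Profit = (83.6 − 4)·39.8 = 3168.08.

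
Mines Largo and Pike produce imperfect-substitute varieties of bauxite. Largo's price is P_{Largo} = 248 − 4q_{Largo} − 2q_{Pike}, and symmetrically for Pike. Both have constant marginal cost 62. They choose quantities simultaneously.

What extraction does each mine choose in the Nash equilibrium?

18.6

Mine Largo's profit: π = q_{Largo}(248 − 4q_{Largo} − 2q_{Pike}) − 62q_{Largo}.
∂π/∂q_{Largo} = 186 − 8q_{Largo} − 2q_{Pike} = 0 ⇒ q_{Largo} = 23.25 − 0.25q_{Pike}.
Setting q_{Largo} = q_{Pike} in the reaction function: q_{Largo} = 23.25 − 0.25q_{Largo}, so q_{Largo} = 23.25 / 1.25 = 18.6.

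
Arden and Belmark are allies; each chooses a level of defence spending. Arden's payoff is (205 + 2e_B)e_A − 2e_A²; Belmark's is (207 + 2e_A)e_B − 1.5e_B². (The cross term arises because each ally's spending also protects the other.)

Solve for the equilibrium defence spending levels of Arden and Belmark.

128.625, 154.75

Expanding Arden's payoff: 205e_A + 2e_Be_A − 2e_A².
∂π/∂e_A = 205 + 2e_B − 4e_A = 0, so e_A = 51.25 + 0.5e_B.
Likewise for Belmark: e_B = 69 + (2/3)e_A.
Solving the two reaction functions simultaneously: (1 − (0.5)(2/3))e_A = 51.25 + 0.5·69, so (2/3)e_A = 85.75 and e_A = 128.625.
Then e_B = 69 + (2/3)·128.625 = 154.75.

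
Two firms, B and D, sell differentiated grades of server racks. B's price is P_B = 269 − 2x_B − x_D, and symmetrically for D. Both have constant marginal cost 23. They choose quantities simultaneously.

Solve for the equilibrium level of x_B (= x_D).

Firm B's profit: π = x_B(269 − 2x_B − x_D) − 23x_B.
∂π/∂x_B = 246 − 4x_B − x_D = 0 ⇒ x_B = 61.5 − 0.25x_D.
The game is symmetric, so in equilibrium x_D = x_B: the reaction function gives 1.25x_B = 61.5, hence x_B = 49.2.

49.2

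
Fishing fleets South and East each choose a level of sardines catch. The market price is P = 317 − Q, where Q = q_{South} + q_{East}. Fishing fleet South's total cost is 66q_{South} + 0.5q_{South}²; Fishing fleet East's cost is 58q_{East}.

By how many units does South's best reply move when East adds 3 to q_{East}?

-1

Fishing fleet South's profit: π = q_{South}(317 − (q_{South} + q_{East})) − 66q_{South} − 0.5q_{South}².
∂π/∂q_{South} = 251 − 3q_{South} − q_{East} = 0, so q_{South} = 251/3 − (1/3)q_{East}.
The reaction-function slope is −1/3, so a 3-unit rise in q_{East} moves q_{South} by −1/3 × 3 = −1. South's best response falls — the actions are strategic substitutes.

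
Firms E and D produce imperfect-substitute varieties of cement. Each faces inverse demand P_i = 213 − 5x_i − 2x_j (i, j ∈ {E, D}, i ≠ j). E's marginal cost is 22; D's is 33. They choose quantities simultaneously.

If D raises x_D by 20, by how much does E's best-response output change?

Firm E's profit: π = x_E(213 − 5x_E − 2x_D) − 22x_E.
∂π/∂x_E = 191 − 10x_E − 2x_D = 0 ⇒ x_E = 19.1 − 0.2x_D.
The reaction-function slope is −0.2, so a 20-unit rise in x_D moves x_E by −0.2 × 20 = −4. E's best response falls — the actions are strategic substitutes.

-4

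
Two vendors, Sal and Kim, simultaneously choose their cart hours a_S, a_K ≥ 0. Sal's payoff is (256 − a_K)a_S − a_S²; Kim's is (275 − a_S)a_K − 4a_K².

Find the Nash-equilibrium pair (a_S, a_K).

118.2, 19.6

Expanding Sal's payoff: 256a_S − a_Ka_S − a_S².
∂π/∂a_S = 256 − a_K − 2a_S = 0, so a_S = 128 − 0.5a_K.
Likewise for Kim: a_K = 34.375 − 0.125a_S.
Substituting the second reaction function into the first: a_S = 128 − 0.5(34.375 − 0.125a_S), which gives 0.9375a_S = 110.8125 ⇒ a_S = 118.2.
Then a_K = 34.375 − 0.125·118.2 = 19.6.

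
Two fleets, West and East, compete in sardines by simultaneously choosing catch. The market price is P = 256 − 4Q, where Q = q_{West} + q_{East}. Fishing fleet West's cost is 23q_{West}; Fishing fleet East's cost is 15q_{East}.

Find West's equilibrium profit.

Fishing fleet West's profit: π = q_{West}(256 − 4(q_{West} + q_{East})) − 23q_{West}.
∂π/∂q_{West} = 233 − 8q_{West} − 4q_{East} = 0, so q_{West} = 29.125 − 0.5q_{East}.
By the same steps for East: q_{East} = 30.125 − 0.5q_{West}.
Plugging q_{East} into West's best response: q_{West} = 29.125 − 0.5(30.125 − 0.5q_{West}) ⇒ 0.75q_{West} = 14.0625, so q_{West} = 18.75.
Then q_{East} = 30.125 − 0.5·18.75 = 20.75.
Price P = 256 − 4·39.5 = 98.
West's profit: (98 − 23)·18.75 = 1406.25.

1406.25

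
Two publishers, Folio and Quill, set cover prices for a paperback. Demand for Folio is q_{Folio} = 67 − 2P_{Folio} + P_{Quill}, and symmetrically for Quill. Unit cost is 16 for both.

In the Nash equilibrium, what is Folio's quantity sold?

34

Folio's profit: π = (P_{Folio} − 16)(67 − 2P_{Folio} + P_{Quill}).
∂π/∂P_{Folio} = 99 − 4P_{Folio} + P_{Quill} = 0 ⇒ P_{Folio} = 24.75 + 0.25P_{Quill}.
The game is symmetric, so in equilibrium P_{Quill} = P_{Folio}: the reaction function gives 0.75P_{Folio} = 24.75, hence P_{Folio} = 33.
q_{Folio} = 67 − 2·33 + 33 = 34.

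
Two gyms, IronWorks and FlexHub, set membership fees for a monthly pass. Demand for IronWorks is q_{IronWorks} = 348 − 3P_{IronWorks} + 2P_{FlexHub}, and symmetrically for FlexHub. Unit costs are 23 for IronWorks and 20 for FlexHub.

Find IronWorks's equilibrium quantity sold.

242.0625

IronWorks's profit: π = (P_{IronWorks} − 23)(348 − 3P_{IronWorks} + 2P_{FlexHub}).
∂π/∂P_{IronWorks} = 417 − 6P_{IronWorks} + 2P_{FlexHub} = 0 ⇒ P_{IronWorks} = 69.5 + (1/3)P_{FlexHub}.
Similarly P_{FlexHub} = 68 + (1/3)P_{IronWorks}.
Solving the two reaction functions simultaneously: (1 − (1/3)(1/3))P_{IronWorks} = 69.5 + (1/3)·68, so (8/9)P_{IronWorks} = 553/6 and P_{IronWorks} = 103.6875.
Then P_{FlexHub} = 68 + (1/3)·103.6875 = 102.5625.
q_{IronWorks} = 348 − 3·103.6875 + 2·102.5625 = 242.0625.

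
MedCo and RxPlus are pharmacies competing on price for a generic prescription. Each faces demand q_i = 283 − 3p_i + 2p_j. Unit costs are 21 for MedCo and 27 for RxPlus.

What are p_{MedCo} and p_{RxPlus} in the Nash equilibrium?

87.625, 89.875

MedCo's profit: π = (p_{MedCo} − 21)(283 − 3p_{MedCo} + 2p_{RxPlus}).
∂π/∂p_{MedCo} = 346 − 6p_{MedCo} + 2p_{RxPlus} = 0 ⇒ p_{MedCo} = 173/3 + (1/3)p_{RxPlus}.
Similarly p_{RxPlus} = 182/3 + (1/3)p_{MedCo}.
Solving the two reaction functions simultaneously: (1 − (1/3)(1/3))p_{MedCo} = 173/3 + (1/3)·(182/3), so (8/9)p_{MedCo} = 701/9 and p_{MedCo} = 87.625.
Then p_{RxPlus} = 182/3 + (1/3)·87.625 = 89.875.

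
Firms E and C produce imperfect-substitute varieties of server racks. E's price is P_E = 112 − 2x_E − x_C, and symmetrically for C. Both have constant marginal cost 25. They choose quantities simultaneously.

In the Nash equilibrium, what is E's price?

59.8

Firm E's profit: π = x_E(112 − 2x_E − x_C) − 25x_E.
∂π/∂x_E = 87 − 4x_E − x_C = 0 ⇒ x_E = 21.75 − 0.25x_C.
The game is symmetric, so in equilibrium x_C = x_E: the reaction function gives 1.25x_E = 21.75, hence x_E = 17.4.
P_E = 112 − 2·17.4 − 17.4 = 59.8.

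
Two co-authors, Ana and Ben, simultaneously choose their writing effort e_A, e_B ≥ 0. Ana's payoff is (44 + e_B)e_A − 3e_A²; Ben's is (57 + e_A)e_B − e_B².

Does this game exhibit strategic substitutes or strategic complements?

Expanding Ana's payoff: 44e_A + e_Be_A − 3e_A².
∂π/∂e_A = 44 + e_B − 6e_A = 0, so e_A = 22/3 + (1/6)e_B.
The best-response slope de_A/de_B = 1/6 > 0: the reaction function is upward-sloping, so the choices are strategic complements.

strategic complements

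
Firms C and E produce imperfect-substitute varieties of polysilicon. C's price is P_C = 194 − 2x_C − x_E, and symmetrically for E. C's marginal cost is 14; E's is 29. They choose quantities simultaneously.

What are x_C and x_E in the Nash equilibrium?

Firm C's profit: π = x_C(194 − 2x_C − x_E) − 14x_C.
∂π/∂x_C = 180 − 4x_C − x_E = 0 ⇒ x_C = 45 − 0.25x_E.
Similarly x_E = 41.25 − 0.25x_C.
Solving the two reaction functions simultaneously: (1 − (−0.25)(−0.25))x_C = 45 − 0.25·41.25, so 0.9375x_C = 34.6875 and x_C = 37.
Then x_E = 41.25 − 0.25·37 = 32.

37, 32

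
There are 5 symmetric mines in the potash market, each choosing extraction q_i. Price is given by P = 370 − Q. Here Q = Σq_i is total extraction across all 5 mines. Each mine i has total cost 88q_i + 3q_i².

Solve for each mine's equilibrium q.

23.5

A representative mine's profit is π_i = q_i(370 − Q) − 88q_i − 3q_i², with Q = q_i + Σ_{j≠i} q_j.
First-order condition: 282 − 8q_i − Σ_{j≠i} q_j = 0.
Imposing symmetry (q_j = q for all j) turns Σ_{j≠i} q_j into 4q, so 282 = 12q and q = 23.5.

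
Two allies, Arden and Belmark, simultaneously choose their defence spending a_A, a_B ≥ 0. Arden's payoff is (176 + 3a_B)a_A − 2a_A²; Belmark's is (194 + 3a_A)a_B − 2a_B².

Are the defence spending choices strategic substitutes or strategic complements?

strategic complements

Expanding Arden's payoff: 176a_A + 3a_Ba_A − 2a_A².
∂π/∂a_A = 176 + 3a_B − 4a_A = 0, so a_A = 44 + 0.75a_B.
The best-response slope da_A/da_B = 0.75 > 0: the reaction function is upward-sloping, so the choices are strategic complements.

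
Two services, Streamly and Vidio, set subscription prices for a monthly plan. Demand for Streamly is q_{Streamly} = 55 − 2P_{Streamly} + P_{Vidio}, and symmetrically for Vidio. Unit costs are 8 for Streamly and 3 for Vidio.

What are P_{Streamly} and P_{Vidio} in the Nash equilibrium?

23, 21

Streamly's profit: π = (P_{Streamly} − 8)(55 − 2P_{Streamly} + P_{Vidio}).
∂π/∂P_{Streamly} = 71 − 4P_{Streamly} + P_{Vidio} = 0 ⇒ P_{Streamly} = 17.75 + 0.25P_{Vidio}.
Similarly P_{Vidio} = 15.25 + 0.25P_{Streamly}.
Plugging P_{Vidio} into Streamly's best response: P_{Streamly} = 17.75 + 0.25(15.25 + 0.25P_{Streamly}) ⇒ 0.9375P_{Streamly} = 21.5625, so P_{Streamly} = 23.
Then P_{Vidio} = 15.25 + 0.25·23 = 21.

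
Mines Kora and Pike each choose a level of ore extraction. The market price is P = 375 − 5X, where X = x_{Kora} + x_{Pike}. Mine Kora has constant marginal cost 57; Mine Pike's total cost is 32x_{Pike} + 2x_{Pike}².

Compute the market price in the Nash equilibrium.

176

Mine Kora's profit: π = x_{Kora}(375 − 5(x_{Kora} + x_{Pike})) − 57x_{Kora}.
∂π/∂x_{Kora} = 318 − 10x_{Kora} − 5x_{Pike} = 0, so x_{Kora} = 31.8 − 0.5x_{Pike}.
For Pike: ∂π/∂x_{Pike} = 343 − 14x_{Pike} − 5x_{Kora} = 0 ⇒ x_{Pike} = 24.5 − (5/14)x_{Kora}.
Solving the two reaction functions simultaneously: (1 − (−0.5)(−5/14))x_{Kora} = 31.8 − 0.5·24.5, so (23/28)x_{Kora} = 19.55 and x_{Kora} = 23.8.
Then x_{Pike} = 24.5 − (5/14)·23.8 = 16.
Equilibrium price: P = 375 − 5·39.8 = 176.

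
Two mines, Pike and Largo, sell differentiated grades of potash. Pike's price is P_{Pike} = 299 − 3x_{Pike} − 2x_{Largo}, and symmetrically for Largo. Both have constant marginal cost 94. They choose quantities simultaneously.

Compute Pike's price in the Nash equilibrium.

Mine Pike's profit: π = x_{Pike}(299 − 3x_{Pike} − 2x_{Largo}) − 94x_{Pike}.
∂π/∂x_{Pike} = 205 − 6x_{Pike} − 2x_{Largo} = 0 ⇒ x_{Pike} = 205/6 − (1/3)x_{Largo}.
Setting x_{Pike} = x_{Largo} in the reaction function: x_{Pike} = 205/6 − (1/3)x_{Pike}, so x_{Pike} = (205/6) / (4/3) = 25.625.
P_{Pike} = 299 − 3·25.625 − 2·25.625 = 170.875.

170.875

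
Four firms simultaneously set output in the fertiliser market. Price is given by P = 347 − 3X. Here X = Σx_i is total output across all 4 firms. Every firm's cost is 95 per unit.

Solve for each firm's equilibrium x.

16.8

A representative firm's profit is π_i = x_i(347 − 3X) − 95x_i, with X = x_i + Σ_{j≠i} x_j.
First-order condition: 252 − 6x_i − 3Σ_{j≠i} x_j = 0.
In a symmetric equilibrium every firm chooses the same x, so Σ_{j≠i} x_j = 3x. The condition becomes 252 − 15x = 0, giving x = 252/15 = 16.8.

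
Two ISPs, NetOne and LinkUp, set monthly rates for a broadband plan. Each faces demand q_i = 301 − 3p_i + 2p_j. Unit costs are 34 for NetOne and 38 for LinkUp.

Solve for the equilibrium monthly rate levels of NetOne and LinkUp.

NetOne's profit: π = (p_{NetOne} − 34)(301 − 3p_{NetOne} + 2p_{LinkUp}).
∂π/∂p_{NetOne} = 403 − 6p_{NetOne} + 2p_{LinkUp} = 0 ⇒ p_{NetOne} = 403/6 + (1/3)p_{LinkUp}.
Similarly p_{LinkUp} = 415/6 + (1/3)p_{NetOne}.
Solving the two reaction functions simultaneously: (1 − (1/3)(1/3))p_{NetOne} = 403/6 + (1/3)·(415/6), so (8/9)p_{NetOne} = 812/9 and p_{NetOne} = 101.5.
Then p_{LinkUp} = 415/6 + (1/3)·101.5 = 103.

101.5, 103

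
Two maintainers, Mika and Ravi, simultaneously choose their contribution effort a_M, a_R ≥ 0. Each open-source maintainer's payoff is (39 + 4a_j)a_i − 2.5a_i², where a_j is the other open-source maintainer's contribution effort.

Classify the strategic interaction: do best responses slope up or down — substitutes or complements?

Mika's payoff is (39 + 4a_R)a_M − 2.5a_M².
∂π/∂a_M = 39 + 4a_R − 5a_M = 0, so a_M = 7.8 + 0.8a_R.
The best-response slope da_M/da_R = 0.8 > 0: the reaction function is upward-sloping, so the choices are strategic complements.

strategic complements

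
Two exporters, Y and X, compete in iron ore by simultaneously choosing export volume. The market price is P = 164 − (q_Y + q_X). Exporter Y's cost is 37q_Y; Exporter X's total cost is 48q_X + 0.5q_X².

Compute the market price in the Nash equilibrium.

90

Exporter Y's profit: π = q_Y(164 − (q_Y + q_X)) − 37q_Y.
∂π/∂q_Y = 127 − 2q_Y − q_X = 0, so q_Y = 63.5 − 0.5q_X.
For X: ∂π/∂q_X = 116 − 3q_X − q_Y = 0 ⇒ q_X = 116/3 − (1/3)q_Y.
Solving the two reaction functions simultaneously: (1 − (−0.5)(−1/3))q_Y = 63.5 − 0.5·(116/3), so (5/6)q_Y = 265/6 and q_Y = 53.
Then q_X = 116/3 − (1/3)·53 = 21.
Equilibrium price: P = 164 − 74 = 90.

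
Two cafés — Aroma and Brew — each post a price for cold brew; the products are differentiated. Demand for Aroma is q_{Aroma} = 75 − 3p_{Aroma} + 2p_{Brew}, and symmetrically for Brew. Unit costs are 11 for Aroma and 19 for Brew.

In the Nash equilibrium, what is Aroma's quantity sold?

Aroma's profit: π = (p_{Aroma} − 11)(75 − 3p_{Aroma} + 2p_{Brew}).
∂π/∂p_{Aroma} = 108 − 6p_{Aroma} + 2p_{Brew} = 0 ⇒ p_{Aroma} = 18 + (1/3)p_{Brew}.
Similarly p_{Brew} = 22 + (1/3)p_{Aroma}.
Solving the two reaction functions simultaneously: (1 − (1/3)(1/3))p_{Aroma} = 18 + (1/3)·22, so (8/9)p_{Aroma} = 76/3 and p_{Aroma} = 28.5.
Then p_{Brew} = 22 + (1/3)·28.5 = 31.5.
q_{Aroma} = 75 − 3·28.5 + 2·31.5 = 52.5.

52.5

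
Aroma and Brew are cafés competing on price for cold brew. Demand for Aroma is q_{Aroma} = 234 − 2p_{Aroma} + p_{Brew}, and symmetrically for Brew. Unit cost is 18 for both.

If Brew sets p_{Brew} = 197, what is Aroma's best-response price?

116.75

Aroma's profit: π = (p_{Aroma} − 18)(234 − 2p_{Aroma} + p_{Brew}).
∂π/∂p_{Aroma} = 270 − 4p_{Aroma} + p_{Brew} = 0 ⇒ p_{Aroma} = 67.5 + 0.25p_{Brew}.
At p_{Brew} = 197: p_{Aroma} = 67.5 + 0.25·197 = 116.75.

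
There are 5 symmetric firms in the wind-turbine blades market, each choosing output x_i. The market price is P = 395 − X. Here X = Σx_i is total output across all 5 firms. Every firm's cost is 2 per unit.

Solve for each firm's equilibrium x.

65.5

A representative firm's profit is π_i = x_i(395 − X) − 2x_i, with X = x_i + Σ_{j≠i} x_j.
First-order condition: 393 − 2x_i − Σ_{j≠i} x_j = 0.
With identical firms, set every x_j = x: then 393 − 2x − 4x = 0, i.e. x = 393/6 = 65.5.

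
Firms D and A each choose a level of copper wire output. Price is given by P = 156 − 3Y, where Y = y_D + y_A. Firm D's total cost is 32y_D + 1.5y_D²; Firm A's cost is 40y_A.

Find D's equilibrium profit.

Firm D's profit: π = y_D(156 − 3(y_D + y_A)) − 32y_D − 1.5y_D².
∂π/∂y_D = 124 − 9y_D − 3y_A = 0, so y_D = 124/9 − (1/3)y_A.
For A: ∂π/∂y_A = 116 − 6y_A − 3y_D = 0 ⇒ y_A = 58/3 − 0.5y_D.
Solving the two reaction functions simultaneously: (1 − (−1/3)(−0.5))y_D = 124/9 − (1/3)·(58/3), so (5/6)y_D = 22/3 and y_D = 8.8.
Then y_A = 58/3 − 0.5·8.8 = 224/15.
Price P = 156 − 3·(356/15) = 84.8.
D's profit: (84.8 − 32)·8.8 − 1.5(8.8)² = 348.48.

348.48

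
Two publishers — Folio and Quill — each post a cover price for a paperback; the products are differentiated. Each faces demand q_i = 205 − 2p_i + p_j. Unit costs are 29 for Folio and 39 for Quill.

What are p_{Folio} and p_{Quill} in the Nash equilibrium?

89, 93

Folio's profit: π = (p_{Folio} − 29)(205 − 2p_{Folio} + p_{Quill}).
∂π/∂p_{Folio} = 263 − 4p_{Folio} + p_{Quill} = 0 ⇒ p_{Folio} = 65.75 + 0.25p_{Quill}.
Similarly p_{Quill} = 70.75 + 0.25p_{Folio}.
Substituting the second reaction function into the first: p_{Folio} = 65.75 + 0.25(70.75 + 0.25p_{Folio}), which gives 0.9375p_{Folio} = 83.4375 ⇒ p_{Folio} = 89.
Then p_{Quill} = 70.75 + 0.25·89 = 93.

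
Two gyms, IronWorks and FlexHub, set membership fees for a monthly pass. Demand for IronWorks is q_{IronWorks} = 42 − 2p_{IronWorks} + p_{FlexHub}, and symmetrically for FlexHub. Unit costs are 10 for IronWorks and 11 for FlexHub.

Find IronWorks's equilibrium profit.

IronWorks's profit: π = (p_{IronWorks} − 10)(42 − 2p_{IronWorks} + p_{FlexHub}).
∂π/∂p_{IronWorks} = 62 − 4p_{IronWorks} + p_{FlexHub} = 0 ⇒ p_{IronWorks} = 15.5 + 0.25p_{FlexHub}.
Similarly p_{FlexHub} = 16 + 0.25p_{IronWorks}.
Solving the two reaction functions simultaneously: (1 − (0.25)(0.25))p_{IronWorks} = 15.5 + 0.25·16, so 0.9375p_{IronWorks} = 19.5 and p_{IronWorks} = 20.8.
Then p_{FlexHub} = 16 + 0.25·20.8 = 21.2.
q_{IronWorks} = 42 − 2·20.8 + 21.2 = 21.6.
Profit = (20.8 − 10)·21.6 = 233.28.

233.28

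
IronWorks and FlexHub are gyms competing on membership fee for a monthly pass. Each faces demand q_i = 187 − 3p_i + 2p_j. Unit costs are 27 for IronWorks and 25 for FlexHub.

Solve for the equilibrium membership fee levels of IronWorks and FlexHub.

66.625, 65.875

IronWorks's profit: π = (p_{IronWorks} − 27)(187 − 3p_{IronWorks} + 2p_{FlexHub}).
∂π/∂p_{IronWorks} = 268 − 6p_{IronWorks} + 2p_{FlexHub} = 0 ⇒ p_{IronWorks} = 134/3 + (1/3)p_{FlexHub}.
Similarly p_{FlexHub} = 131/3 + (1/3)p_{IronWorks}.
Plugging p_{FlexHub} into IronWorks's best response: p_{IronWorks} = 134/3 + (1/3)(131/3 + (1/3)p_{IronWorks}) ⇒ (8/9)p_{IronWorks} = 533/9, so p_{IronWorks} = 66.625.
Then p_{FlexHub} = 131/3 + (1/3)·66.625 = 65.875.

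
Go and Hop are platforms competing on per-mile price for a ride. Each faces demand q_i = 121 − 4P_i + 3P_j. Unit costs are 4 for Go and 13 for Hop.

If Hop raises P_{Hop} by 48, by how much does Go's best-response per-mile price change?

Go's profit: π = (P_{Go} − 4)(121 − 4P_{Go} + 3P_{Hop}).
∂π/∂P_{Go} = 137 − 8P_{Go} + 3P_{Hop} = 0 ⇒ P_{Go} = 17.125 + 0.375P_{Hop}.
The reaction-function slope is 0.375, so a 48-unit rise in P_{Hop} moves P_{Go} by 0.375 × 48 = 18. Go's best response rises — the actions are strategic complements.

18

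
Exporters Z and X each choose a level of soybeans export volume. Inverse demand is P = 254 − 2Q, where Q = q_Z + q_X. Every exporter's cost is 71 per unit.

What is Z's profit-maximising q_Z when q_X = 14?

38.75

Exporter Z's profit: π = q_Z(254 − 2(q_Z + q_X)) − 71q_Z.
∂π/∂q_Z = 183 − 4q_Z − 2q_X = 0, so q_Z = 45.75 − 0.5q_X.
At q_X = 14: q_Z = 45.75 − 0.5·14 = 38.75.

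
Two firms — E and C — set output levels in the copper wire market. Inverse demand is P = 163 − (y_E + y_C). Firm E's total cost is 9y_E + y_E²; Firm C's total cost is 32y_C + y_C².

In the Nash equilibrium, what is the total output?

Firm E's profit: π = y_E(163 − (y_E + y_C)) − 9y_E − y_E².
∂π/∂y_E = 154 − 4y_E − y_C = 0, so y_E = 38.5 − 0.25y_C.
By the same steps for C: y_C = 32.75 − 0.25y_E.
Plugging y_C into E's best response: y_E = 38.5 − 0.25(32.75 − 0.25y_E) ⇒ 0.9375y_E = 30.3125, so y_E = 97/3.
Then y_C = 32.75 − 0.25·(97/3) = 74/3.
Total output: 97/3 + 74/3 = 57.

57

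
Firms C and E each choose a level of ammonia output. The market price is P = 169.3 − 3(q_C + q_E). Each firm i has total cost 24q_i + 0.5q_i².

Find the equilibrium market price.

Firm C's profit: π = q_C(169.3 − 3(q_C + q_E)) − 24q_C − 0.5q_C².
∂π/∂q_C = 145.3 − 7q_C − 3q_E = 0, so q_C = 1453/70 − (3/7)q_E.
By symmetry q_E = q_C; substituting into the reaction function, (10/7)q_C = 1453/70 and q_C = 14.53.
Equilibrium price: P = 169.3 − 3·29.06 = 82.12.

82.12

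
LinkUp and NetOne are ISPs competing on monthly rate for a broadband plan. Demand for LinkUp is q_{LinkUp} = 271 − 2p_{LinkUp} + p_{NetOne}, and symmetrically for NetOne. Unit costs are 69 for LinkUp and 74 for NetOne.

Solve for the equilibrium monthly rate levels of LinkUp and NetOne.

137, 139

LinkUp's profit: π = (p_{LinkUp} − 69)(271 − 2p_{LinkUp} + p_{NetOne}).
∂π/∂p_{LinkUp} = 409 − 4p_{LinkUp} + p_{NetOne} = 0 ⇒ p_{LinkUp} = 102.25 + 0.25p_{NetOne}.
Similarly p_{NetOne} = 104.75 + 0.25p_{LinkUp}.
Solving the two reaction functions simultaneously: (1 − (0.25)(0.25))p_{LinkUp} = 102.25 + 0.25·104.75, so 0.9375p_{LinkUp} = 128.4375 and p_{LinkUp} = 137.
Then p_{NetOne} = 104.75 + 0.25·137 = 139.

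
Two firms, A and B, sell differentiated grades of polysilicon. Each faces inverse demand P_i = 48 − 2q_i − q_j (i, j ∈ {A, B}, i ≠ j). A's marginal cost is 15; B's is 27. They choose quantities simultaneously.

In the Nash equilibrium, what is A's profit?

Firm A's profit: π = q_A(48 − 2q_A − q_B) − 15q_A.
∂π/∂q_A = 33 − 4q_A − q_B = 0 ⇒ q_A = 8.25 − 0.25q_B.
Similarly q_B = 5.25 − 0.25q_A.
Plugging q_B into A's best response: q_A = 8.25 − 0.25(5.25 − 0.25q_A) ⇒ 0.9375q_A = 6.9375, so q_A = 7.4.
Then q_B = 5.25 − 0.25·7.4 = 3.4.
P_A = 48 − 2·7.4 − 3.4 = 29.8.
Profit = (29.8 − 15)·7.4 = 109.52.

109.52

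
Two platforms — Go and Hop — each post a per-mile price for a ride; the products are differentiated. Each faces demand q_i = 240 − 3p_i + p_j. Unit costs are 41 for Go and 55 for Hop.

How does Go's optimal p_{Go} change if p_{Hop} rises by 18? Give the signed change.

Go's profit: π = (p_{Go} − 41)(240 − 3p_{Go} + p_{Hop}).
∂π/∂p_{Go} = 363 − 6p_{Go} + p_{Hop} = 0 ⇒ p_{Go} = 60.5 + (1/6)p_{Hop}.
The reaction-function slope is 1/6, so an 18-unit rise in p_{Hop} moves p_{Go} by 1/6 × 18 = 3. Go's best response rises — the actions are strategic complements.

3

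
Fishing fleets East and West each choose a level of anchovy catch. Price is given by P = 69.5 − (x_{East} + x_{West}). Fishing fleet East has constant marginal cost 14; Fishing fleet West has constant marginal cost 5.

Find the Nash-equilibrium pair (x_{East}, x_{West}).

15.5, 24.5

Fishing fleet East's profit: π = x_{East}(69.5 − (x_{East} + x_{West})) − 14x_{East}.
∂π/∂x_{East} = 55.5 − 2x_{East} − x_{West} = 0, so x_{East} = 27.75 − 0.5x_{West}.
By the same steps for West: x_{West} = 32.25 − 0.5x_{East}.
Plugging x_{West} into East's best response: x_{East} = 27.75 − 0.5(32.25 − 0.5x_{East}) ⇒ 0.75x_{East} = 11.625, so x_{East} = 15.5.
Then x_{West} = 32.25 − 0.5·15.5 = 24.5.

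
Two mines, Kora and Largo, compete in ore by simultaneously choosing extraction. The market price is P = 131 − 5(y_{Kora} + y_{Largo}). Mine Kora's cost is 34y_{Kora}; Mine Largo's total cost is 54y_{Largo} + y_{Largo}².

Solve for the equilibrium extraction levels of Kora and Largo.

Mine Kora's profit: π = y_{Kora}(131 − 5(y_{Kora} + y_{Largo})) − 34y_{Kora}.
∂π/∂y_{Kora} = 97 − 10y_{Kora} − 5y_{Largo} = 0, so y_{Kora} = 9.7 − 0.5y_{Largo}.
For Largo: ∂π/∂y_{Largo} = 77 − 12y_{Largo} − 5y_{Kora} = 0 ⇒ y_{Largo} = 77/12 − (5/12)y_{Kora}.
Solving the two reaction functions simultaneously: (1 − (−0.5)(−5/12))y_{Kora} = 9.7 − 0.5·(77/12), so (19/24)y_{Kora} = 779/120 and y_{Kora} = 8.2.
Then y_{Largo} = 77/12 − (5/12)·8.2 = 3.

8.2, 3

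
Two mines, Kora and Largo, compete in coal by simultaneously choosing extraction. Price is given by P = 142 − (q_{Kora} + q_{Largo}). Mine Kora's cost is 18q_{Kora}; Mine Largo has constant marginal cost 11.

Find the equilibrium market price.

Mine Kora's profit: π = q_{Kora}(142 − (q_{Kora} + q_{Largo})) − 18q_{Kora}.
∂π/∂q_{Kora} = 124 − 2q_{Kora} − q_{Largo} = 0, so q_{Kora} = 62 − 0.5q_{Largo}.
By the same steps for Largo: q_{Largo} = 65.5 − 0.5q_{Kora}.
Plugging q_{Largo} into Kora's best response: q_{Kora} = 62 − 0.5(65.5 − 0.5q_{Kora}) ⇒ 0.75q_{Kora} = 29.25, so q_{Kora} = 39.
Then q_{Largo} = 65.5 − 0.5·39 = 46.
Equilibrium price: P = 142 − 85 = 57.

57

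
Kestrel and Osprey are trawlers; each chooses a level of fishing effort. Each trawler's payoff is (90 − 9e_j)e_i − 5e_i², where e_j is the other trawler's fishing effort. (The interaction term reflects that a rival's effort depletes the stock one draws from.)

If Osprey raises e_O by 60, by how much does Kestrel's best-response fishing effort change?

-54

Kestrel's payoff is (90 − 9e_O)e_K − 5e_K².
∂π/∂e_K = 90 − 9e_O − 10e_K = 0, so e_K = 9 − 0.9e_O.
The reaction-function slope is −0.9, so a 60-unit rise in e_O moves e_K by −0.9 × 60 = −54. Kestrel's best response falls — the actions are strategic substitutes.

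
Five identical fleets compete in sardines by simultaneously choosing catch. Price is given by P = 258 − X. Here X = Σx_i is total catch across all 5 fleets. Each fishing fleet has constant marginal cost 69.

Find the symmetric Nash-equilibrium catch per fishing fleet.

A representative fishing fleet's profit is π_i = x_i(258 − X) − 69x_i, with X = x_i + Σ_{j≠i} x_j.
First-order condition: 189 − 2x_i − Σ_{j≠i} x_j = 0.
With identical fishing fleets, set every x_j = x: then 189 − 2x − 4x = 0, i.e. x = 189/6 = 31.5.

31.5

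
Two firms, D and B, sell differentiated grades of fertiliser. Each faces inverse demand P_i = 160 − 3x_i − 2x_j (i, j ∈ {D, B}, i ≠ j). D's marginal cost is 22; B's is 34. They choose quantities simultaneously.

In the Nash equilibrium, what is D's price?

Firm D's profit: π = x_D(160 − 3x_D − 2x_B) − 22x_D.
∂π/∂x_D = 138 − 6x_D − 2x_B = 0 ⇒ x_D = 23 − (1/3)x_B.
Similarly x_B = 21 − (1/3)x_D.
Substituting the second reaction function into the first: x_D = 23 − (1/3)(21 − (1/3)x_D), which gives (8/9)x_D = 16 ⇒ x_D = 18.
Then x_B = 21 − (1/3)·18 = 15.
P_D = 160 − 3·18 − 2·15 = 76.

76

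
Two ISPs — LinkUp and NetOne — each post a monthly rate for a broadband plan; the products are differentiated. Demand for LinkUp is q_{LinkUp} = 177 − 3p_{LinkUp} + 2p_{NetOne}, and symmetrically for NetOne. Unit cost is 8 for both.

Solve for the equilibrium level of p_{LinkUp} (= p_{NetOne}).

50.25

LinkUp's profit: π = (p_{LinkUp} − 8)(177 − 3p_{LinkUp} + 2p_{NetOne}).
∂π/∂p_{LinkUp} = 201 − 6p_{LinkUp} + 2p_{NetOne} = 0 ⇒ p_{LinkUp} = 33.5 + (1/3)p_{NetOne}.
Setting p_{LinkUp} = p_{NetOne} in the reaction function: p_{LinkUp} = 33.5 + (1/3)p_{LinkUp}, so p_{LinkUp} = 33.5 / (2/3) = 50.25.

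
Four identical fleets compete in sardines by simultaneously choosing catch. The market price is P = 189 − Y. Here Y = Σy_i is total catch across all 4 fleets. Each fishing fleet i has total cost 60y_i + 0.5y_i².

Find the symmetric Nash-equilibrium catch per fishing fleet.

A representative fishing fleet's profit is π_i = y_i(189 − Y) − 60y_i − 0.5y_i², with Y = y_i + Σ_{j≠i} y_j.
First-order condition: 129 − 3y_i − Σ_{j≠i} y_j = 0.
Imposing symmetry (y_j = y for all j) turns Σ_{j≠i} y_j into 3y, so 129 = 6y and y = 21.5.

21.5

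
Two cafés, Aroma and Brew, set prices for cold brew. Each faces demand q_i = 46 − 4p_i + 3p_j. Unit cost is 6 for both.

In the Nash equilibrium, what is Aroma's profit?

Aroma's profit: π = (p_{Aroma} − 6)(46 − 4p_{Aroma} + 3p_{Brew}).
∂π/∂p_{Aroma} = 70 − 8p_{Aroma} + 3p_{Brew} = 0 ⇒ p_{Aroma} = 8.75 + 0.375p_{Brew}.
The game is symmetric, so in equilibrium p_{Brew} = p_{Aroma}: the reaction function gives 0.625p_{Aroma} = 8.75, hence p_{Aroma} = 14.
q_{Aroma} = 46 − 4·14 + 3·14 = 32.
Profit = (14 − 6)·32 = 256.

256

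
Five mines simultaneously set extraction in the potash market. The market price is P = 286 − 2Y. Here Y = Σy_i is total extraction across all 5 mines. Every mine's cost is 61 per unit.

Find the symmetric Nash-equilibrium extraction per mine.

18.75

A representative mine's profit is π_i = y_i(286 − 2Y) − 61y_i, with Y = y_i + Σ_{j≠i} y_j.
First-order condition: 225 − 4y_i − 2Σ_{j≠i} y_j = 0.
With identical mines, set every y_j = y: then 225 − 4y − 8y = 0, i.e. y = 225/12 = 18.75.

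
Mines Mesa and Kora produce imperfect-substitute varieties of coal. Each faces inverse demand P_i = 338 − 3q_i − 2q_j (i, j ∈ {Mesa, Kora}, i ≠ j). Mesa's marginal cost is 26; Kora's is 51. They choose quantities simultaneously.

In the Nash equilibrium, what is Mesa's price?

Mine Mesa's profit: π = q_{Mesa}(338 − 3q_{Mesa} − 2q_{Kora}) − 26q_{Mesa}.
∂π/∂q_{Mesa} = 312 − 6q_{Mesa} − 2q_{Kora} = 0 ⇒ q_{Mesa} = 52 − (1/3)q_{Kora}.
Similarly q_{Kora} = 287/6 − (1/3)q_{Mesa}.
Substituting the second reaction function into the first: q_{Mesa} = 52 − (1/3)(287/6 − (1/3)q_{Mesa}), which gives (8/9)q_{Mesa} = 649/18 ⇒ q_{Mesa} = 40.5625.
Then q_{Kora} = 287/6 − (1/3)·40.5625 = 34.3125.
P_{Mesa} = 338 − 3·40.5625 − 2·34.3125 = 147.6875.

147.6875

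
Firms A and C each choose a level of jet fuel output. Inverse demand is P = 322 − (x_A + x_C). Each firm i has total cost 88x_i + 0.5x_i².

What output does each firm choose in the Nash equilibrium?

58.5

Firm A's profit: π = x_A(322 − (x_A + x_C)) − 88x_A − 0.5x_A².
∂π/∂x_A = 234 − 3x_A − x_C = 0, so x_A = 78 − (1/3)x_C.
Setting x_A = x_C in the reaction function: x_A = 78 − (1/3)x_A, so x_A = 78 / (4/3) = 58.5.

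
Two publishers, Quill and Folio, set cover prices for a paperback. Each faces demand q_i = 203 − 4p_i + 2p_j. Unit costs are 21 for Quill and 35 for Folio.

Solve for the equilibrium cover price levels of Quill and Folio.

Quill's profit: π = (p_{Quill} − 21)(203 − 4p_{Quill} + 2p_{Folio}).
∂π/∂p_{Quill} = 287 − 8p_{Quill} + 2p_{Folio} = 0 ⇒ p_{Quill} = 35.875 + 0.25p_{Folio}.
Similarly p_{Folio} = 42.875 + 0.25p_{Quill}.
Substituting the second reaction function into the first: p_{Quill} = 35.875 + 0.25(42.875 + 0.25p_{Quill}), which gives 0.9375p_{Quill} = 1491/32 ⇒ p_{Quill} = 49.7.
Then p_{Folio} = 42.875 + 0.25·49.7 = 55.3.

49.7, 55.3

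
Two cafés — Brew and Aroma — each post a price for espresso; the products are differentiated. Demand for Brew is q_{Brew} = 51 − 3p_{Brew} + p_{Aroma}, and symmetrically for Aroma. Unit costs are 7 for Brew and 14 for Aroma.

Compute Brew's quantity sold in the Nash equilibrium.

Brew's profit: π = (p_{Brew} − 7)(51 − 3p_{Brew} + p_{Aroma}).
∂π/∂p_{Brew} = 72 − 6p_{Brew} + p_{Aroma} = 0 ⇒ p_{Brew} = 12 + (1/6)p_{Aroma}.
Similarly p_{Aroma} = 15.5 + (1/6)p_{Brew}.
Solving the two reaction functions simultaneously: (1 − (1/6)(1/6))p_{Brew} = 12 + (1/6)·15.5, so (35/36)p_{Brew} = 175/12 and p_{Brew} = 15.
Then p_{Aroma} = 15.5 + (1/6)·15 = 18.
q_{Brew} = 51 − 3·15 + 18 = 24.

24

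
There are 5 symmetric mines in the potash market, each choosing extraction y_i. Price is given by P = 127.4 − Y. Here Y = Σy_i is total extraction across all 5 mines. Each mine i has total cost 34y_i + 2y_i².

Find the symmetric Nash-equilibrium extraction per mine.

9.34

A representative mine's profit is π_i = y_i(127.4 − Y) − 34y_i − 2y_i², with Y = y_i + Σ_{j≠i} y_j.
First-order condition: 93.4 − 6y_i − Σ_{j≠i} y_j = 0.
Imposing symmetry (y_j = y for all j) turns Σ_{j≠i} y_j into 4y, so 93.4 = 10y and y = 9.34.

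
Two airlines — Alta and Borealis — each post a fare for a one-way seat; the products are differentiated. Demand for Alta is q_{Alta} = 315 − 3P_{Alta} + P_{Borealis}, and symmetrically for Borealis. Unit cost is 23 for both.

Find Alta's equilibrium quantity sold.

Alta's profit: π = (P_{Alta} − 23)(315 − 3P_{Alta} + P_{Borealis}).
∂π/∂P_{Alta} = 384 − 6P_{Alta} + P_{Borealis} = 0 ⇒ P_{Alta} = 64 + (1/6)P_{Borealis}.
The game is symmetric, so in equilibrium P_{Borealis} = P_{Alta}: the reaction function gives (5/6)P_{Alta} = 64, hence P_{Alta} = 76.8.
q_{Alta} = 315 − 3·76.8 + 76.8 = 161.4.

161.4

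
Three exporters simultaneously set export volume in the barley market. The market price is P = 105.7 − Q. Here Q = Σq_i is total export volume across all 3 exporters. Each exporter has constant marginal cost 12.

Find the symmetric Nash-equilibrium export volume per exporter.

A representative exporter's profit is π_i = q_i(105.7 − Q) − 12q_i, with Q = q_i + Σ_{j≠i} q_j.
First-order condition: 93.7 − 2q_i − Σ_{j≠i} q_j = 0.
In a symmetric equilibrium every exporter chooses the same q, so Σ_{j≠i} q_j = 2q. The condition becomes 93.7 − 4q = 0, giving q = 93.7/4 = 23.425.

23.425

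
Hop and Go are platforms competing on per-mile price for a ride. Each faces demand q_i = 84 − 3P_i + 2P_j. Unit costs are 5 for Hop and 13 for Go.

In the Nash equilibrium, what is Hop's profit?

1354.6875

Hop's profit: π = (P_{Hop} − 5)(84 − 3P_{Hop} + 2P_{Go}).
∂π/∂P_{Hop} = 99 − 6P_{Hop} + 2P_{Go} = 0 ⇒ P_{Hop} = 16.5 + (1/3)P_{Go}.
Similarly P_{Go} = 20.5 + (1/3)P_{Hop}.
Substituting the second reaction function into the first: P_{Hop} = 16.5 + (1/3)(20.5 + (1/3)P_{Hop}), which gives (8/9)P_{Hop} = 70/3 ⇒ P_{Hop} = 26.25.
Then P_{Go} = 20.5 + (1/3)·26.25 = 29.25.
q_{Hop} = 84 − 3·26.25 + 2·29.25 = 63.75.
Profit = (26.25 − 5)·63.75 = 1354.6875.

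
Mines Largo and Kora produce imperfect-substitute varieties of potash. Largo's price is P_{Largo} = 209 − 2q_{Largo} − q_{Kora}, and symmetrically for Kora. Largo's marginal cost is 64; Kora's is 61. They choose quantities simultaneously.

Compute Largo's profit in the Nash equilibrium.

Mine Largo's profit: π = q_{Largo}(209 − 2q_{Largo} − q_{Kora}) − 64q_{Largo}.
∂π/∂q_{Largo} = 145 − 4q_{Largo} − q_{Kora} = 0 ⇒ q_{Largo} = 36.25 − 0.25q_{Kora}.
Similarly q_{Kora} = 37 − 0.25q_{Largo}.
Plugging q_{Kora} into Largo's best response: q_{Largo} = 36.25 − 0.25(37 − 0.25q_{Largo}) ⇒ 0.9375q_{Largo} = 27, so q_{Largo} = 28.8.
Then q_{Kora} = 37 − 0.25·28.8 = 29.8.
P_{Largo} = 209 − 2·28.8 − 29.8 = 121.6.
Profit = (121.6 − 64)·28.8 = 1658.88.

1658.88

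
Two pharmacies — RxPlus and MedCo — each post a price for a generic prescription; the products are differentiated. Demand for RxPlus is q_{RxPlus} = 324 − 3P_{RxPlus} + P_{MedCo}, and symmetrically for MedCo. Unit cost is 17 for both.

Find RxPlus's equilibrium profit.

10092

RxPlus's profit: π = (P_{RxPlus} − 17)(324 − 3P_{RxPlus} + P_{MedCo}).
∂π/∂P_{RxPlus} = 375 − 6P_{RxPlus} + P_{MedCo} = 0 ⇒ P_{RxPlus} = 62.5 + (1/6)P_{MedCo}.
Setting P_{RxPlus} = P_{MedCo} in the reaction function: P_{RxPlus} = 62.5 + (1/6)P_{RxPlus}, so P_{RxPlus} = 62.5 / (5/6) = 75.
q_{RxPlus} = 324 − 3·75 + 75 = 174.
Profit = (75 − 17)·174 = 10092.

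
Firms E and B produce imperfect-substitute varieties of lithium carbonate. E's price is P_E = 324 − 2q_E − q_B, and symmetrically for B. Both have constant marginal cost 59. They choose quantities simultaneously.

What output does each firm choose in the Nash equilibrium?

53

Firm E's profit: π = q_E(324 − 2q_E − q_B) − 59q_E.
∂π/∂q_E = 265 − 4q_E − q_B = 0 ⇒ q_E = 66.25 − 0.25q_B.
By symmetry q_B = q_E; substituting into the reaction function, 1.25q_E = 66.25 and q_E = 53.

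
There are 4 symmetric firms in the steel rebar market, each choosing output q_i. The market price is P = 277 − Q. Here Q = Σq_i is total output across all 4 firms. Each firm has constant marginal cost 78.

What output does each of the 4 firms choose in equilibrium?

39.8

A representative firm's profit is π_i = q_i(277 − Q) − 78q_i, with Q = q_i + Σ_{j≠i} q_j.
First-order condition: 199 − 2q_i − Σ_{j≠i} q_j = 0.
In a symmetric equilibrium every firm chooses the same q, so Σ_{j≠i} q_j = 3q. The condition becomes 199 − 5q = 0, giving q = 199/5 = 39.8.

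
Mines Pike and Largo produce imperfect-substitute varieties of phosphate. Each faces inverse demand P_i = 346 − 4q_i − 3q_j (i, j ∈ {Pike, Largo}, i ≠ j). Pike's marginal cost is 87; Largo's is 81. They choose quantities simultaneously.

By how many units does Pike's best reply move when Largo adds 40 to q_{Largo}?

Mine Pike's profit: π = q_{Pike}(346 − 4q_{Pike} − 3q_{Largo}) − 87q_{Pike}.
∂π/∂q_{Pike} = 259 − 8q_{Pike} − 3q_{Largo} = 0 ⇒ q_{Pike} = 32.375 − 0.375q_{Largo}.
The reaction-function slope is −0.375, so a 40-unit rise in q_{Largo} moves q_{Pike} by −0.375 × 40 = −15. Pike's best response falls — the actions are strategic substitutes.

-15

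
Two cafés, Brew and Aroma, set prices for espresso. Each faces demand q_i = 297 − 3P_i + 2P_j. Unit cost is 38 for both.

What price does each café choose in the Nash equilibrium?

102.75

Brew's profit: π = (P_{Brew} − 38)(297 − 3P_{Brew} + 2P_{Aroma}).
∂π/∂P_{Brew} = 411 − 6P_{Brew} + 2P_{Aroma} = 0 ⇒ P_{Brew} = 68.5 + (1/3)P_{Aroma}.
By symmetry P_{Aroma} = P_{Brew}; substituting into the reaction function, (2/3)P_{Brew} = 68.5 and P_{Brew} = 102.75.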